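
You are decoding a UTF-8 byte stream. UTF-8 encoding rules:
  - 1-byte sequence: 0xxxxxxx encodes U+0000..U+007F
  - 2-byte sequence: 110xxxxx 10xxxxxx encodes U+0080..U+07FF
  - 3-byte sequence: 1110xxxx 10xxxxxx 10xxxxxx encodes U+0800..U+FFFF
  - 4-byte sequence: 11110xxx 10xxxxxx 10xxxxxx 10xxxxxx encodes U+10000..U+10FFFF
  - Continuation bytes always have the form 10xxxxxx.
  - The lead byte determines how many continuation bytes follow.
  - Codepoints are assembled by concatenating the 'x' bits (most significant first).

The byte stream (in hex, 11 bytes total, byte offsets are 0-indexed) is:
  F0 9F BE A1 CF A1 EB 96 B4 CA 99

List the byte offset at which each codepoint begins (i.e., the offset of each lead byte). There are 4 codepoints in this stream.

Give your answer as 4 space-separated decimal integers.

Byte[0]=F0: 4-byte lead, need 3 cont bytes. acc=0x0
Byte[1]=9F: continuation. acc=(acc<<6)|0x1F=0x1F
Byte[2]=BE: continuation. acc=(acc<<6)|0x3E=0x7FE
Byte[3]=A1: continuation. acc=(acc<<6)|0x21=0x1FFA1
Completed: cp=U+1FFA1 (starts at byte 0)
Byte[4]=CF: 2-byte lead, need 1 cont bytes. acc=0xF
Byte[5]=A1: continuation. acc=(acc<<6)|0x21=0x3E1
Completed: cp=U+03E1 (starts at byte 4)
Byte[6]=EB: 3-byte lead, need 2 cont bytes. acc=0xB
Byte[7]=96: continuation. acc=(acc<<6)|0x16=0x2D6
Byte[8]=B4: continuation. acc=(acc<<6)|0x34=0xB5B4
Completed: cp=U+B5B4 (starts at byte 6)
Byte[9]=CA: 2-byte lead, need 1 cont bytes. acc=0xA
Byte[10]=99: continuation. acc=(acc<<6)|0x19=0x299
Completed: cp=U+0299 (starts at byte 9)

Answer: 0 4 6 9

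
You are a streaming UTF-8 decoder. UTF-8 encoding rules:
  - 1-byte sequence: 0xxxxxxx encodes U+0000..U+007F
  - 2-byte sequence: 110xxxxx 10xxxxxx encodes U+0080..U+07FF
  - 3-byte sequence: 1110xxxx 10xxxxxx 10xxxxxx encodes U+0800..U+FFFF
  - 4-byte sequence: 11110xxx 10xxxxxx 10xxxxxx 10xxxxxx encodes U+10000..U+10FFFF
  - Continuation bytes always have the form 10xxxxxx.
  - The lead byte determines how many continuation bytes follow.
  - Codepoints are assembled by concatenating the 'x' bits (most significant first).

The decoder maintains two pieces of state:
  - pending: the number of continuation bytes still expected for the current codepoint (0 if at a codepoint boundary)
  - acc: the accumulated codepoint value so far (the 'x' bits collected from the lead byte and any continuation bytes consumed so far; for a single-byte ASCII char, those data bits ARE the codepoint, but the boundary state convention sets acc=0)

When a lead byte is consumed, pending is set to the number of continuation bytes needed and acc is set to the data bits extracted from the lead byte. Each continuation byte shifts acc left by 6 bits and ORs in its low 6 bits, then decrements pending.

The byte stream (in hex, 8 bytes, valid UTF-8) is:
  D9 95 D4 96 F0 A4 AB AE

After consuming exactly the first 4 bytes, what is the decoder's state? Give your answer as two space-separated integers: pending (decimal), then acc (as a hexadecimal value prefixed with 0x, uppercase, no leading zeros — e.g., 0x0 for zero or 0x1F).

Answer: 0 0x516

Derivation:
Byte[0]=D9: 2-byte lead. pending=1, acc=0x19
Byte[1]=95: continuation. acc=(acc<<6)|0x15=0x655, pending=0
Byte[2]=D4: 2-byte lead. pending=1, acc=0x14
Byte[3]=96: continuation. acc=(acc<<6)|0x16=0x516, pending=0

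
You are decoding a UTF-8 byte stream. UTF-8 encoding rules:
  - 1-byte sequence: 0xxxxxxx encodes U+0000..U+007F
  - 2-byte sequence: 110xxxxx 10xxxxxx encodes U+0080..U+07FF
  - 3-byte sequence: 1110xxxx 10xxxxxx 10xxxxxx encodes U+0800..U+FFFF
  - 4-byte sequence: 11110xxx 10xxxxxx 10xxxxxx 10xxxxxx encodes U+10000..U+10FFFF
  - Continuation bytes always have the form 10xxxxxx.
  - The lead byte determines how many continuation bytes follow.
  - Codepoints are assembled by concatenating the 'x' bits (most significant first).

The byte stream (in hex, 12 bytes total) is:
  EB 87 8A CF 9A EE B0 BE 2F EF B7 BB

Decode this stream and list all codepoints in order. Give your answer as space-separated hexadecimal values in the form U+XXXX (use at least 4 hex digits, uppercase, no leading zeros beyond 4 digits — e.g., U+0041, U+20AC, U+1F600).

Byte[0]=EB: 3-byte lead, need 2 cont bytes. acc=0xB
Byte[1]=87: continuation. acc=(acc<<6)|0x07=0x2C7
Byte[2]=8A: continuation. acc=(acc<<6)|0x0A=0xB1CA
Completed: cp=U+B1CA (starts at byte 0)
Byte[3]=CF: 2-byte lead, need 1 cont bytes. acc=0xF
Byte[4]=9A: continuation. acc=(acc<<6)|0x1A=0x3DA
Completed: cp=U+03DA (starts at byte 3)
Byte[5]=EE: 3-byte lead, need 2 cont bytes. acc=0xE
Byte[6]=B0: continuation. acc=(acc<<6)|0x30=0x3B0
Byte[7]=BE: continuation. acc=(acc<<6)|0x3E=0xEC3E
Completed: cp=U+EC3E (starts at byte 5)
Byte[8]=2F: 1-byte ASCII. cp=U+002F
Byte[9]=EF: 3-byte lead, need 2 cont bytes. acc=0xF
Byte[10]=B7: continuation. acc=(acc<<6)|0x37=0x3F7
Byte[11]=BB: continuation. acc=(acc<<6)|0x3B=0xFDFB
Completed: cp=U+FDFB (starts at byte 9)

Answer: U+B1CA U+03DA U+EC3E U+002F U+FDFB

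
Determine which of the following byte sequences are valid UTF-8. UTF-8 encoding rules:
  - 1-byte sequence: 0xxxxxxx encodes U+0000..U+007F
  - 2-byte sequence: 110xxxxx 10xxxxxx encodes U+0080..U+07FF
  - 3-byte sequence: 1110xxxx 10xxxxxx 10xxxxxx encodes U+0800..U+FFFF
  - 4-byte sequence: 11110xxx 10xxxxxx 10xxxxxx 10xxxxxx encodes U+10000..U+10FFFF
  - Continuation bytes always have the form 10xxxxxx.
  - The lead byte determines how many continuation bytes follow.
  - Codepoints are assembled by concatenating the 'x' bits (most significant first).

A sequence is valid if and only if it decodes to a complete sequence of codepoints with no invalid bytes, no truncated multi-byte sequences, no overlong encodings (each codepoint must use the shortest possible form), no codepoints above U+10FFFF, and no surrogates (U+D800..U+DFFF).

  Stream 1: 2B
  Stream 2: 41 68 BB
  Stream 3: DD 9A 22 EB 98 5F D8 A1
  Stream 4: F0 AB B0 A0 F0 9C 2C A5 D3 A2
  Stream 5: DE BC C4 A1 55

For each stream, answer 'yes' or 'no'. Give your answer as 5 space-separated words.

Stream 1: decodes cleanly. VALID
Stream 2: error at byte offset 2. INVALID
Stream 3: error at byte offset 5. INVALID
Stream 4: error at byte offset 6. INVALID
Stream 5: decodes cleanly. VALID

Answer: yes no no no yes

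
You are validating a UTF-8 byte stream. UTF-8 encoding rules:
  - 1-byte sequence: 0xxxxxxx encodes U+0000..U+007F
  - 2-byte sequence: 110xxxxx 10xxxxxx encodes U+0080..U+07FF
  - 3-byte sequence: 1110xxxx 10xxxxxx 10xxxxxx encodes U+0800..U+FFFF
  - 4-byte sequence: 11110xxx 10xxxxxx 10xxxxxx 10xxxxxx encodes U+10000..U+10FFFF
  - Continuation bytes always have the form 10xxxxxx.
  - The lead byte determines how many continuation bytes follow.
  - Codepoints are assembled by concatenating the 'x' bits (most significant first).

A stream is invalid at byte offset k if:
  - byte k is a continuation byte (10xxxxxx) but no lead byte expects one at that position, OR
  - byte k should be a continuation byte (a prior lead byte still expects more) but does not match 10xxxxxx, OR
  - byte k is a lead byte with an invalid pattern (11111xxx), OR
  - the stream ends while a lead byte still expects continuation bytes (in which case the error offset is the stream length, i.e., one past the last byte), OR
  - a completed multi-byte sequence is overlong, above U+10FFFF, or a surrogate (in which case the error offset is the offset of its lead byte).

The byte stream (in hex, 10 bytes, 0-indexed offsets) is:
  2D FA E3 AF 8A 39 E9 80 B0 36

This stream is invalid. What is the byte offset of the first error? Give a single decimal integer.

Answer: 1

Derivation:
Byte[0]=2D: 1-byte ASCII. cp=U+002D
Byte[1]=FA: INVALID lead byte (not 0xxx/110x/1110/11110)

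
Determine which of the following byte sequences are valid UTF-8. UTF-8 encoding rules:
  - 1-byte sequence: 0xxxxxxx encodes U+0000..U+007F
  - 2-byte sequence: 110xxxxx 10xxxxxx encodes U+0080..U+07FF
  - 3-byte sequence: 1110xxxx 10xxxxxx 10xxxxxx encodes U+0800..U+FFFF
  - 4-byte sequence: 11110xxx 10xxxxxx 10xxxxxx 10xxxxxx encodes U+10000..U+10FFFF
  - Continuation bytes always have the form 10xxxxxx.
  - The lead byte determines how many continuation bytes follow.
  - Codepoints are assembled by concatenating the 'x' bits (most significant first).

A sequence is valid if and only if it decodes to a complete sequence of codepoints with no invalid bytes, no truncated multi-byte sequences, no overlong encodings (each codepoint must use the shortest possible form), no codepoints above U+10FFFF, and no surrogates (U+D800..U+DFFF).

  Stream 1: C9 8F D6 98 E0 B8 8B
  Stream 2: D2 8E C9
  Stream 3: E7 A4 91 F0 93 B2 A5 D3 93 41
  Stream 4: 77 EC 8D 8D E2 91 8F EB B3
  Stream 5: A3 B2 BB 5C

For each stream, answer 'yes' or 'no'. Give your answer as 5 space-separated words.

Answer: yes no yes no no

Derivation:
Stream 1: decodes cleanly. VALID
Stream 2: error at byte offset 3. INVALID
Stream 3: decodes cleanly. VALID
Stream 4: error at byte offset 9. INVALID
Stream 5: error at byte offset 0. INVALID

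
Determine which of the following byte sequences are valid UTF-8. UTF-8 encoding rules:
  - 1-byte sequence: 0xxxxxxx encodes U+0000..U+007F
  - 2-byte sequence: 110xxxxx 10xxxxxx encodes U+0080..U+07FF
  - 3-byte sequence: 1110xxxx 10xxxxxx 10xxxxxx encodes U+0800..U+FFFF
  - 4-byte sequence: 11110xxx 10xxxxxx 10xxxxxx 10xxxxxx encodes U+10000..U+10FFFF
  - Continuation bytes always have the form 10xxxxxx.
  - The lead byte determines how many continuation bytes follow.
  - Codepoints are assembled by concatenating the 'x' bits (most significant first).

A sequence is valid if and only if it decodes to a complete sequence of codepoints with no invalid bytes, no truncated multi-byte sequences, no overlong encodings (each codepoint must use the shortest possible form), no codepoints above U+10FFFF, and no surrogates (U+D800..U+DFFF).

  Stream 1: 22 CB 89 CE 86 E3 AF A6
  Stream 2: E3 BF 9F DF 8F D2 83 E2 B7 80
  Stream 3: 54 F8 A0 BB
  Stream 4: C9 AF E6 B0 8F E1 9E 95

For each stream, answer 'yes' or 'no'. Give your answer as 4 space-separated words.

Stream 1: decodes cleanly. VALID
Stream 2: decodes cleanly. VALID
Stream 3: error at byte offset 1. INVALID
Stream 4: decodes cleanly. VALID

Answer: yes yes no yes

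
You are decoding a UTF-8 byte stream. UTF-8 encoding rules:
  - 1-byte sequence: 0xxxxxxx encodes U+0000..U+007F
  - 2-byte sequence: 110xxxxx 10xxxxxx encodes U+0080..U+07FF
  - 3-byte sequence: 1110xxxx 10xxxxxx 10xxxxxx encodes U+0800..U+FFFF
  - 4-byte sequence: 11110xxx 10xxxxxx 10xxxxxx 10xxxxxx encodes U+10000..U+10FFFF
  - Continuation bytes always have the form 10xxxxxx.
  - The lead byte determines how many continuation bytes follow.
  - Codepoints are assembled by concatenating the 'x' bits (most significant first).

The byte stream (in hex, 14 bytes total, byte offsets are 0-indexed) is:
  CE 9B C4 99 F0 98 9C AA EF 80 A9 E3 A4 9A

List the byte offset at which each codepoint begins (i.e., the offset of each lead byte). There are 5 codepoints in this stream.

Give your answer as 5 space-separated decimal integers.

Byte[0]=CE: 2-byte lead, need 1 cont bytes. acc=0xE
Byte[1]=9B: continuation. acc=(acc<<6)|0x1B=0x39B
Completed: cp=U+039B (starts at byte 0)
Byte[2]=C4: 2-byte lead, need 1 cont bytes. acc=0x4
Byte[3]=99: continuation. acc=(acc<<6)|0x19=0x119
Completed: cp=U+0119 (starts at byte 2)
Byte[4]=F0: 4-byte lead, need 3 cont bytes. acc=0x0
Byte[5]=98: continuation. acc=(acc<<6)|0x18=0x18
Byte[6]=9C: continuation. acc=(acc<<6)|0x1C=0x61C
Byte[7]=AA: continuation. acc=(acc<<6)|0x2A=0x1872A
Completed: cp=U+1872A (starts at byte 4)
Byte[8]=EF: 3-byte lead, need 2 cont bytes. acc=0xF
Byte[9]=80: continuation. acc=(acc<<6)|0x00=0x3C0
Byte[10]=A9: continuation. acc=(acc<<6)|0x29=0xF029
Completed: cp=U+F029 (starts at byte 8)
Byte[11]=E3: 3-byte lead, need 2 cont bytes. acc=0x3
Byte[12]=A4: continuation. acc=(acc<<6)|0x24=0xE4
Byte[13]=9A: continuation. acc=(acc<<6)|0x1A=0x391A
Completed: cp=U+391A (starts at byte 11)

Answer: 0 2 4 8 11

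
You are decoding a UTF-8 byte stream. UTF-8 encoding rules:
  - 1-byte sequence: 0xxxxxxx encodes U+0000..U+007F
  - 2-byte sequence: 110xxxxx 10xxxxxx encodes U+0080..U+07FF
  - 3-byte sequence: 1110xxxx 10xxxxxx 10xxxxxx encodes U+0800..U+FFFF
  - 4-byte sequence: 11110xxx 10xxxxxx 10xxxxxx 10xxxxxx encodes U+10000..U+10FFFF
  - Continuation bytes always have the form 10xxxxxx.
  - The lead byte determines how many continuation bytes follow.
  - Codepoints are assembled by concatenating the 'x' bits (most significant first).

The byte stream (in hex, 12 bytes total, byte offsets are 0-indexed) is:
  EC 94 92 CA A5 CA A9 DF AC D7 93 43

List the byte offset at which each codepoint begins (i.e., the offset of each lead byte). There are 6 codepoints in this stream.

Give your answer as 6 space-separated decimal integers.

Answer: 0 3 5 7 9 11

Derivation:
Byte[0]=EC: 3-byte lead, need 2 cont bytes. acc=0xC
Byte[1]=94: continuation. acc=(acc<<6)|0x14=0x314
Byte[2]=92: continuation. acc=(acc<<6)|0x12=0xC512
Completed: cp=U+C512 (starts at byte 0)
Byte[3]=CA: 2-byte lead, need 1 cont bytes. acc=0xA
Byte[4]=A5: continuation. acc=(acc<<6)|0x25=0x2A5
Completed: cp=U+02A5 (starts at byte 3)
Byte[5]=CA: 2-byte lead, need 1 cont bytes. acc=0xA
Byte[6]=A9: continuation. acc=(acc<<6)|0x29=0x2A9
Completed: cp=U+02A9 (starts at byte 5)
Byte[7]=DF: 2-byte lead, need 1 cont bytes. acc=0x1F
Byte[8]=AC: continuation. acc=(acc<<6)|0x2C=0x7EC
Completed: cp=U+07EC (starts at byte 7)
Byte[9]=D7: 2-byte lead, need 1 cont bytes. acc=0x17
Byte[10]=93: continuation. acc=(acc<<6)|0x13=0x5D3
Completed: cp=U+05D3 (starts at byte 9)
Byte[11]=43: 1-byte ASCII. cp=U+0043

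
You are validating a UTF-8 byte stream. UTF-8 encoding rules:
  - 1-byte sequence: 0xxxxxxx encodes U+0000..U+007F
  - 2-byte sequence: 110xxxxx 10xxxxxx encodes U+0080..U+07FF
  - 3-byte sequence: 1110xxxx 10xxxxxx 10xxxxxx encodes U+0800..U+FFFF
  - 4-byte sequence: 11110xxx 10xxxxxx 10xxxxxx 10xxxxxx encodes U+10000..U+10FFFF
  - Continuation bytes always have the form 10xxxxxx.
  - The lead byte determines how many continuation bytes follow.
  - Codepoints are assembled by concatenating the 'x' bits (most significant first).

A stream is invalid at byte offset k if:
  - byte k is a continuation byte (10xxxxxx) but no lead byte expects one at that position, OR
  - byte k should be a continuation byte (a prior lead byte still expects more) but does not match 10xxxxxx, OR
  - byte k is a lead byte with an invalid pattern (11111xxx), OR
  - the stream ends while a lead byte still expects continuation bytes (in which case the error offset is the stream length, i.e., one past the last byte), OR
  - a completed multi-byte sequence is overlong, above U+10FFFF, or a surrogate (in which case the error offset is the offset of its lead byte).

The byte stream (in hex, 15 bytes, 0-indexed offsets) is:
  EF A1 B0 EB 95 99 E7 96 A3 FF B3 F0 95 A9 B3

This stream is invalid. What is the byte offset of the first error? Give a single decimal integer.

Byte[0]=EF: 3-byte lead, need 2 cont bytes. acc=0xF
Byte[1]=A1: continuation. acc=(acc<<6)|0x21=0x3E1
Byte[2]=B0: continuation. acc=(acc<<6)|0x30=0xF870
Completed: cp=U+F870 (starts at byte 0)
Byte[3]=EB: 3-byte lead, need 2 cont bytes. acc=0xB
Byte[4]=95: continuation. acc=(acc<<6)|0x15=0x2D5
Byte[5]=99: continuation. acc=(acc<<6)|0x19=0xB559
Completed: cp=U+B559 (starts at byte 3)
Byte[6]=E7: 3-byte lead, need 2 cont bytes. acc=0x7
Byte[7]=96: continuation. acc=(acc<<6)|0x16=0x1D6
Byte[8]=A3: continuation. acc=(acc<<6)|0x23=0x75A3
Completed: cp=U+75A3 (starts at byte 6)
Byte[9]=FF: INVALID lead byte (not 0xxx/110x/1110/11110)

Answer: 9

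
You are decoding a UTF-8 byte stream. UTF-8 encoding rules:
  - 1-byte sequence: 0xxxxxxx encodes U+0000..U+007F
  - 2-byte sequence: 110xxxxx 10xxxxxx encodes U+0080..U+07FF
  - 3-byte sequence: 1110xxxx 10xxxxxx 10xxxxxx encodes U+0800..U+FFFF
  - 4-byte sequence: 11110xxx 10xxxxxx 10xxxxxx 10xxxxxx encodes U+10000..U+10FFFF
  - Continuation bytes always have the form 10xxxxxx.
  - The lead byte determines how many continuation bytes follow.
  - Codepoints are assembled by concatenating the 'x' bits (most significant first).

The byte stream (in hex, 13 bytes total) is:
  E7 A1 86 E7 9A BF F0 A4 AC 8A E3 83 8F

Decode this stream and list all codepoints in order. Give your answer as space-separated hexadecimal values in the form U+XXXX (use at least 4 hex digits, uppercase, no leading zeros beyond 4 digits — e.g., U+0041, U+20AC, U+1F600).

Byte[0]=E7: 3-byte lead, need 2 cont bytes. acc=0x7
Byte[1]=A1: continuation. acc=(acc<<6)|0x21=0x1E1
Byte[2]=86: continuation. acc=(acc<<6)|0x06=0x7846
Completed: cp=U+7846 (starts at byte 0)
Byte[3]=E7: 3-byte lead, need 2 cont bytes. acc=0x7
Byte[4]=9A: continuation. acc=(acc<<6)|0x1A=0x1DA
Byte[5]=BF: continuation. acc=(acc<<6)|0x3F=0x76BF
Completed: cp=U+76BF (starts at byte 3)
Byte[6]=F0: 4-byte lead, need 3 cont bytes. acc=0x0
Byte[7]=A4: continuation. acc=(acc<<6)|0x24=0x24
Byte[8]=AC: continuation. acc=(acc<<6)|0x2C=0x92C
Byte[9]=8A: continuation. acc=(acc<<6)|0x0A=0x24B0A
Completed: cp=U+24B0A (starts at byte 6)
Byte[10]=E3: 3-byte lead, need 2 cont bytes. acc=0x3
Byte[11]=83: continuation. acc=(acc<<6)|0x03=0xC3
Byte[12]=8F: continuation. acc=(acc<<6)|0x0F=0x30CF
Completed: cp=U+30CF (starts at byte 10)

Answer: U+7846 U+76BF U+24B0A U+30CF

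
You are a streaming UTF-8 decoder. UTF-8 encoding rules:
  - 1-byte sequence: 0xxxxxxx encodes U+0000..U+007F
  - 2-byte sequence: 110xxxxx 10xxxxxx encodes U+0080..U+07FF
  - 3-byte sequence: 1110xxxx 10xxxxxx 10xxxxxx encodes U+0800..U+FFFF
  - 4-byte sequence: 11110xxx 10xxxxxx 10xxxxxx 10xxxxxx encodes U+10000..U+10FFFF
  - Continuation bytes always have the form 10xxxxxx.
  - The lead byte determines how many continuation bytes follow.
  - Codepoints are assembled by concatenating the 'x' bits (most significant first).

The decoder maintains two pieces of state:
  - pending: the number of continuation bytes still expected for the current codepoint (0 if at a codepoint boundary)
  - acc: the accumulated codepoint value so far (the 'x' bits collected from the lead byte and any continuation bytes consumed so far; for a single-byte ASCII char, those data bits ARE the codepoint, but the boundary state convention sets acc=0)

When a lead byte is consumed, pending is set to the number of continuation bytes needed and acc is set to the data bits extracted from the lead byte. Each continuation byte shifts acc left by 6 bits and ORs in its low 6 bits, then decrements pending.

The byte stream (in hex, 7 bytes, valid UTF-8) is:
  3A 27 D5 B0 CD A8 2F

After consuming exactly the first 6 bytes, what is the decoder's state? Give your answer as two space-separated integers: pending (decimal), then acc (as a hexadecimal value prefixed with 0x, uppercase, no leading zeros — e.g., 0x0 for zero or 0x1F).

Answer: 0 0x368

Derivation:
Byte[0]=3A: 1-byte. pending=0, acc=0x0
Byte[1]=27: 1-byte. pending=0, acc=0x0
Byte[2]=D5: 2-byte lead. pending=1, acc=0x15
Byte[3]=B0: continuation. acc=(acc<<6)|0x30=0x570, pending=0
Byte[4]=CD: 2-byte lead. pending=1, acc=0xD
Byte[5]=A8: continuation. acc=(acc<<6)|0x28=0x368, pending=0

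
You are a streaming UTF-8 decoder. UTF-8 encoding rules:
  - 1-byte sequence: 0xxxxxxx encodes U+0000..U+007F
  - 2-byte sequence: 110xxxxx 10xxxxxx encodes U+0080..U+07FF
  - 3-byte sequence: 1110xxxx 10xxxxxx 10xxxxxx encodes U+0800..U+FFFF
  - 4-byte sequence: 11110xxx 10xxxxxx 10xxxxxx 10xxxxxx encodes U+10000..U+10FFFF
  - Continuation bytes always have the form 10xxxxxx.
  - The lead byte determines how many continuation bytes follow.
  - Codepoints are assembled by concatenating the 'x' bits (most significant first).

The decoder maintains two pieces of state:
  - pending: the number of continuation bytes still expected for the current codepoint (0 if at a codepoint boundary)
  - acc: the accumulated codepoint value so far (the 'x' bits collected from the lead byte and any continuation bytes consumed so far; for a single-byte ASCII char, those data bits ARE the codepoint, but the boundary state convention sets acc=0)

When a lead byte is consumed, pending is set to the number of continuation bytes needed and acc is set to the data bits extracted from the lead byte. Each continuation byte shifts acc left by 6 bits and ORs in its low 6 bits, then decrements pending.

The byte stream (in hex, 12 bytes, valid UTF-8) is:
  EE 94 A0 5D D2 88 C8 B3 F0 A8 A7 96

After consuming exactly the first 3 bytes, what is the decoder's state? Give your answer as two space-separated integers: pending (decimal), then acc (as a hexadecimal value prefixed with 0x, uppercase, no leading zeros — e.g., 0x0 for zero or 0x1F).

Byte[0]=EE: 3-byte lead. pending=2, acc=0xE
Byte[1]=94: continuation. acc=(acc<<6)|0x14=0x394, pending=1
Byte[2]=A0: continuation. acc=(acc<<6)|0x20=0xE520, pending=0

Answer: 0 0xE520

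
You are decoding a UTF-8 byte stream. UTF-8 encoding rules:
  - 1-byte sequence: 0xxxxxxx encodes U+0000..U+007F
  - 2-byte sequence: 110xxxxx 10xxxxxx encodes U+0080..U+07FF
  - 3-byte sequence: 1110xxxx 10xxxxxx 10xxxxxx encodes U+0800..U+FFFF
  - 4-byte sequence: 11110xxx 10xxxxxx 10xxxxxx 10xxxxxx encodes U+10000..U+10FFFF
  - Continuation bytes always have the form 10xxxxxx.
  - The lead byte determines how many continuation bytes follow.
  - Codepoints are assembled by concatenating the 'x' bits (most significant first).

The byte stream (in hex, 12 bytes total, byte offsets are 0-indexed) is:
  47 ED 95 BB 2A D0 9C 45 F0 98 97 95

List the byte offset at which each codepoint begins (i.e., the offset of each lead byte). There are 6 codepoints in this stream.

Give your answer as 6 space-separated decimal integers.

Byte[0]=47: 1-byte ASCII. cp=U+0047
Byte[1]=ED: 3-byte lead, need 2 cont bytes. acc=0xD
Byte[2]=95: continuation. acc=(acc<<6)|0x15=0x355
Byte[3]=BB: continuation. acc=(acc<<6)|0x3B=0xD57B
Completed: cp=U+D57B (starts at byte 1)
Byte[4]=2A: 1-byte ASCII. cp=U+002A
Byte[5]=D0: 2-byte lead, need 1 cont bytes. acc=0x10
Byte[6]=9C: continuation. acc=(acc<<6)|0x1C=0x41C
Completed: cp=U+041C (starts at byte 5)
Byte[7]=45: 1-byte ASCII. cp=U+0045
Byte[8]=F0: 4-byte lead, need 3 cont bytes. acc=0x0
Byte[9]=98: continuation. acc=(acc<<6)|0x18=0x18
Byte[10]=97: continuation. acc=(acc<<6)|0x17=0x617
Byte[11]=95: continuation. acc=(acc<<6)|0x15=0x185D5
Completed: cp=U+185D5 (starts at byte 8)

Answer: 0 1 4 5 7 8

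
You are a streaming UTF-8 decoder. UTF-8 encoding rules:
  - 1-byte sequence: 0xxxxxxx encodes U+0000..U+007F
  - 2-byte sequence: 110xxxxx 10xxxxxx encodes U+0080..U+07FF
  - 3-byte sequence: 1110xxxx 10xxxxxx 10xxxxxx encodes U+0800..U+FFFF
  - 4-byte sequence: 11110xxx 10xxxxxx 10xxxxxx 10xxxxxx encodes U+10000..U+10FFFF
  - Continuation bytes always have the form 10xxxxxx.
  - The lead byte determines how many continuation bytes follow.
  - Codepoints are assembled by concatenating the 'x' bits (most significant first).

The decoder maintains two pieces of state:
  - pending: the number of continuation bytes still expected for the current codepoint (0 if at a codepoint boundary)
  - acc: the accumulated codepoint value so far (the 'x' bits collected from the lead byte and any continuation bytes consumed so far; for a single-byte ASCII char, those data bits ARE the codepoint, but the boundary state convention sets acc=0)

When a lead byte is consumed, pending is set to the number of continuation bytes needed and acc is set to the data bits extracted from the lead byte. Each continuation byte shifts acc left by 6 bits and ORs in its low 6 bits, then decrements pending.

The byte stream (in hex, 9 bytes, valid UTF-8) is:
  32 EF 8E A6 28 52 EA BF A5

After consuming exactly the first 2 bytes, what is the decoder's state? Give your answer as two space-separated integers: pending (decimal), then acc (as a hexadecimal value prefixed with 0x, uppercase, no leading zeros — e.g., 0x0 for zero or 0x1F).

Byte[0]=32: 1-byte. pending=0, acc=0x0
Byte[1]=EF: 3-byte lead. pending=2, acc=0xF

Answer: 2 0xF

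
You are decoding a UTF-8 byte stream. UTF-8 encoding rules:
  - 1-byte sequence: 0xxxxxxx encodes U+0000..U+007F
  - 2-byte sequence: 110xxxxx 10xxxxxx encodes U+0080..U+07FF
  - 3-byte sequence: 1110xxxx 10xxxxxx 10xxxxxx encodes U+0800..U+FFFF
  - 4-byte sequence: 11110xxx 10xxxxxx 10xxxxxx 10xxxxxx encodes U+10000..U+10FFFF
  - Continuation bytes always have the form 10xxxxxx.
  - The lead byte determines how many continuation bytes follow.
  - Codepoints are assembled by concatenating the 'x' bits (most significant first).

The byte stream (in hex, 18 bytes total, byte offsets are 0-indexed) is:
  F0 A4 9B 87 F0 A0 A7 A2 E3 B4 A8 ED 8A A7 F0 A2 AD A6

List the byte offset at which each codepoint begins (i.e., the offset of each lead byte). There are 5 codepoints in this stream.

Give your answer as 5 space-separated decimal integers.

Answer: 0 4 8 11 14

Derivation:
Byte[0]=F0: 4-byte lead, need 3 cont bytes. acc=0x0
Byte[1]=A4: continuation. acc=(acc<<6)|0x24=0x24
Byte[2]=9B: continuation. acc=(acc<<6)|0x1B=0x91B
Byte[3]=87: continuation. acc=(acc<<6)|0x07=0x246C7
Completed: cp=U+246C7 (starts at byte 0)
Byte[4]=F0: 4-byte lead, need 3 cont bytes. acc=0x0
Byte[5]=A0: continuation. acc=(acc<<6)|0x20=0x20
Byte[6]=A7: continuation. acc=(acc<<6)|0x27=0x827
Byte[7]=A2: continuation. acc=(acc<<6)|0x22=0x209E2
Completed: cp=U+209E2 (starts at byte 4)
Byte[8]=E3: 3-byte lead, need 2 cont bytes. acc=0x3
Byte[9]=B4: continuation. acc=(acc<<6)|0x34=0xF4
Byte[10]=A8: continuation. acc=(acc<<6)|0x28=0x3D28
Completed: cp=U+3D28 (starts at byte 8)
Byte[11]=ED: 3-byte lead, need 2 cont bytes. acc=0xD
Byte[12]=8A: continuation. acc=(acc<<6)|0x0A=0x34A
Byte[13]=A7: continuation. acc=(acc<<6)|0x27=0xD2A7
Completed: cp=U+D2A7 (starts at byte 11)
Byte[14]=F0: 4-byte lead, need 3 cont bytes. acc=0x0
Byte[15]=A2: continuation. acc=(acc<<6)|0x22=0x22
Byte[16]=AD: continuation. acc=(acc<<6)|0x2D=0x8AD
Byte[17]=A6: continuation. acc=(acc<<6)|0x26=0x22B66
Completed: cp=U+22B66 (starts at byte 14)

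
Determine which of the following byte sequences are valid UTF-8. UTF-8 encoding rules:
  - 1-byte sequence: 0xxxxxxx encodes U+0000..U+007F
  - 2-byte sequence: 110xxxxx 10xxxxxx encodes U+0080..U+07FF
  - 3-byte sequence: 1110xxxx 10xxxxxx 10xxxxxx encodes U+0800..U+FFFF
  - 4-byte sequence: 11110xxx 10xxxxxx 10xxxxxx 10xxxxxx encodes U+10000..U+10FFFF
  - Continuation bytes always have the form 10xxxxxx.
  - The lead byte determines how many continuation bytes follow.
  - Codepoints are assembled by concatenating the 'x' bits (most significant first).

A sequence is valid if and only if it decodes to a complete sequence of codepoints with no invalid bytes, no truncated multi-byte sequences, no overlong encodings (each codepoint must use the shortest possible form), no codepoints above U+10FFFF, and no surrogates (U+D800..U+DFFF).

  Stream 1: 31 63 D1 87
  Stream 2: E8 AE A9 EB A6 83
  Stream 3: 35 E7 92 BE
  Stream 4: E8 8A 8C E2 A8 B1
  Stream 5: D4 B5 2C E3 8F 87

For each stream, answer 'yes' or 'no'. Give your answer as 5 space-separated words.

Stream 1: decodes cleanly. VALID
Stream 2: decodes cleanly. VALID
Stream 3: decodes cleanly. VALID
Stream 4: decodes cleanly. VALID
Stream 5: decodes cleanly. VALID

Answer: yes yes yes yes yes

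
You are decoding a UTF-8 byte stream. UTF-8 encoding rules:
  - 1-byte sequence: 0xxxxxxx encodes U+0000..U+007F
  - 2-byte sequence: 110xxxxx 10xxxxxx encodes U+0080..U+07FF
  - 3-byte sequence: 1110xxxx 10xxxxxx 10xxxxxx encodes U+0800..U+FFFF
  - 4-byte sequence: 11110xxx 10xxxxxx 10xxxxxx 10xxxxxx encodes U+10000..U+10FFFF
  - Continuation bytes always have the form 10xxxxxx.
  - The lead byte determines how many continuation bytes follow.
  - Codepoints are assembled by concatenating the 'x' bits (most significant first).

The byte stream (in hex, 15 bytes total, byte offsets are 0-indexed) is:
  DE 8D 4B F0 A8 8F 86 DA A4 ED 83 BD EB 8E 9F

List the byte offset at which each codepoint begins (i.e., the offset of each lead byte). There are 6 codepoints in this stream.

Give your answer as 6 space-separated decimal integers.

Answer: 0 2 3 7 9 12

Derivation:
Byte[0]=DE: 2-byte lead, need 1 cont bytes. acc=0x1E
Byte[1]=8D: continuation. acc=(acc<<6)|0x0D=0x78D
Completed: cp=U+078D (starts at byte 0)
Byte[2]=4B: 1-byte ASCII. cp=U+004B
Byte[3]=F0: 4-byte lead, need 3 cont bytes. acc=0x0
Byte[4]=A8: continuation. acc=(acc<<6)|0x28=0x28
Byte[5]=8F: continuation. acc=(acc<<6)|0x0F=0xA0F
Byte[6]=86: continuation. acc=(acc<<6)|0x06=0x283C6
Completed: cp=U+283C6 (starts at byte 3)
Byte[7]=DA: 2-byte lead, need 1 cont bytes. acc=0x1A
Byte[8]=A4: continuation. acc=(acc<<6)|0x24=0x6A4
Completed: cp=U+06A4 (starts at byte 7)
Byte[9]=ED: 3-byte lead, need 2 cont bytes. acc=0xD
Byte[10]=83: continuation. acc=(acc<<6)|0x03=0x343
Byte[11]=BD: continuation. acc=(acc<<6)|0x3D=0xD0FD
Completed: cp=U+D0FD (starts at byte 9)
Byte[12]=EB: 3-byte lead, need 2 cont bytes. acc=0xB
Byte[13]=8E: continuation. acc=(acc<<6)|0x0E=0x2CE
Byte[14]=9F: continuation. acc=(acc<<6)|0x1F=0xB39F
Completed: cp=U+B39F (starts at byte 12)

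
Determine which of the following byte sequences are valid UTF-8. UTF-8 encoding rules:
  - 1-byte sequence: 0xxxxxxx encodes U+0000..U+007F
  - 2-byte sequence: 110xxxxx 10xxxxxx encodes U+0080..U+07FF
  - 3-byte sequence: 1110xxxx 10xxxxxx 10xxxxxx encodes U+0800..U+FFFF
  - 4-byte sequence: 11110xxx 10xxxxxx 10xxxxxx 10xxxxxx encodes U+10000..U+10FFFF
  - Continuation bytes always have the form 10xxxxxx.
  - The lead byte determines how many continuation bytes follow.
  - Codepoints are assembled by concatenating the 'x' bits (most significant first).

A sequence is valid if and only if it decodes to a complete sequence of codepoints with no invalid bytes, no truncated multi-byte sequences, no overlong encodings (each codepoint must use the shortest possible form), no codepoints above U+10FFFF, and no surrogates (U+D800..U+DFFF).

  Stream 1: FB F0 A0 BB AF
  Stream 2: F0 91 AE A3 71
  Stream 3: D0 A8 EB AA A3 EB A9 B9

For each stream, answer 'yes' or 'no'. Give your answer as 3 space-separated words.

Answer: no yes yes

Derivation:
Stream 1: error at byte offset 0. INVALID
Stream 2: decodes cleanly. VALID
Stream 3: decodes cleanly. VALID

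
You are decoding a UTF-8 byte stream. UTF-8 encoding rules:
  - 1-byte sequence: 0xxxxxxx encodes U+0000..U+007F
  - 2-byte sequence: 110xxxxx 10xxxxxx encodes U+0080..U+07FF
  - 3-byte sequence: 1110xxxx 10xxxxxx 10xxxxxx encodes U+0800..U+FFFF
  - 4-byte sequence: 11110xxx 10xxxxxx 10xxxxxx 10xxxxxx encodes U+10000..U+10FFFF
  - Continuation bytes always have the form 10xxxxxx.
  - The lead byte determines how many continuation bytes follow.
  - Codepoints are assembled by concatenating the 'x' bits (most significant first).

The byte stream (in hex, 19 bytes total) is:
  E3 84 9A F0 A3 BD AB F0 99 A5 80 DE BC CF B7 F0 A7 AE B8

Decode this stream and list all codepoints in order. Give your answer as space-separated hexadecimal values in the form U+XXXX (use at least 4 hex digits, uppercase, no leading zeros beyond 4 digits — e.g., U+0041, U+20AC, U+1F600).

Byte[0]=E3: 3-byte lead, need 2 cont bytes. acc=0x3
Byte[1]=84: continuation. acc=(acc<<6)|0x04=0xC4
Byte[2]=9A: continuation. acc=(acc<<6)|0x1A=0x311A
Completed: cp=U+311A (starts at byte 0)
Byte[3]=F0: 4-byte lead, need 3 cont bytes. acc=0x0
Byte[4]=A3: continuation. acc=(acc<<6)|0x23=0x23
Byte[5]=BD: continuation. acc=(acc<<6)|0x3D=0x8FD
Byte[6]=AB: continuation. acc=(acc<<6)|0x2B=0x23F6B
Completed: cp=U+23F6B (starts at byte 3)
Byte[7]=F0: 4-byte lead, need 3 cont bytes. acc=0x0
Byte[8]=99: continuation. acc=(acc<<6)|0x19=0x19
Byte[9]=A5: continuation. acc=(acc<<6)|0x25=0x665
Byte[10]=80: continuation. acc=(acc<<6)|0x00=0x19940
Completed: cp=U+19940 (starts at byte 7)
Byte[11]=DE: 2-byte lead, need 1 cont bytes. acc=0x1E
Byte[12]=BC: continuation. acc=(acc<<6)|0x3C=0x7BC
Completed: cp=U+07BC (starts at byte 11)
Byte[13]=CF: 2-byte lead, need 1 cont bytes. acc=0xF
Byte[14]=B7: continuation. acc=(acc<<6)|0x37=0x3F7
Completed: cp=U+03F7 (starts at byte 13)
Byte[15]=F0: 4-byte lead, need 3 cont bytes. acc=0x0
Byte[16]=A7: continuation. acc=(acc<<6)|0x27=0x27
Byte[17]=AE: continuation. acc=(acc<<6)|0x2E=0x9EE
Byte[18]=B8: continuation. acc=(acc<<6)|0x38=0x27BB8
Completed: cp=U+27BB8 (starts at byte 15)

Answer: U+311A U+23F6B U+19940 U+07BC U+03F7 U+27BB8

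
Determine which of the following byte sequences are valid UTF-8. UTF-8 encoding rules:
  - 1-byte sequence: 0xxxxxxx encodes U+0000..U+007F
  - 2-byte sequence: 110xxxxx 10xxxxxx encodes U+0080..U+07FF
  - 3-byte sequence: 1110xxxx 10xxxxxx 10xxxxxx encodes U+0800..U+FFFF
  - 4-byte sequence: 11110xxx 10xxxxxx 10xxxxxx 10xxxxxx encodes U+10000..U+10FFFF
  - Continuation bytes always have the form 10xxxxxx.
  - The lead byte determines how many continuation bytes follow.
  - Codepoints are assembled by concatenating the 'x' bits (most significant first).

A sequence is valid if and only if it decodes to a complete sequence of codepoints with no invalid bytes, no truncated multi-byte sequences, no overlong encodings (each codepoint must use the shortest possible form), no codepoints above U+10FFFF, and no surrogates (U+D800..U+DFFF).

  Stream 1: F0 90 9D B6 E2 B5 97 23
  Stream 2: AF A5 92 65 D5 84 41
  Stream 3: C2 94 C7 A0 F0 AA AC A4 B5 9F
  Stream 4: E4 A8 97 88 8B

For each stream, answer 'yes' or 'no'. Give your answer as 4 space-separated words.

Answer: yes no no no

Derivation:
Stream 1: decodes cleanly. VALID
Stream 2: error at byte offset 0. INVALID
Stream 3: error at byte offset 8. INVALID
Stream 4: error at byte offset 3. INVALID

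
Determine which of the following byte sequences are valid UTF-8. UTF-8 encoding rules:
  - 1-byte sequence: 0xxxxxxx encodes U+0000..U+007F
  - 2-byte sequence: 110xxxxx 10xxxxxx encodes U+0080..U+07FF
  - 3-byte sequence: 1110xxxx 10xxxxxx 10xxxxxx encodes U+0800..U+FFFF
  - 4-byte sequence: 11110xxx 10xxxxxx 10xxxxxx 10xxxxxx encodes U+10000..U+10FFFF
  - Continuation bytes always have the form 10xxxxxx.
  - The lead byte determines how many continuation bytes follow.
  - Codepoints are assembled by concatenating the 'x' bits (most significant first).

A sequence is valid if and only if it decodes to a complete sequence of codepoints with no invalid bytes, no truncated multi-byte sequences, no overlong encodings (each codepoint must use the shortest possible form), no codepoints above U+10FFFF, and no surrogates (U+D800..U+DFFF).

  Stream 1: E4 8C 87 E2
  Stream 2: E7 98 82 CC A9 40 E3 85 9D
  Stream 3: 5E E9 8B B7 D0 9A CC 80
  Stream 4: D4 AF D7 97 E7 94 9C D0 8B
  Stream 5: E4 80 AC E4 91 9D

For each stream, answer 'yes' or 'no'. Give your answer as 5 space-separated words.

Stream 1: error at byte offset 4. INVALID
Stream 2: decodes cleanly. VALID
Stream 3: decodes cleanly. VALID
Stream 4: decodes cleanly. VALID
Stream 5: decodes cleanly. VALID

Answer: no yes yes yes yes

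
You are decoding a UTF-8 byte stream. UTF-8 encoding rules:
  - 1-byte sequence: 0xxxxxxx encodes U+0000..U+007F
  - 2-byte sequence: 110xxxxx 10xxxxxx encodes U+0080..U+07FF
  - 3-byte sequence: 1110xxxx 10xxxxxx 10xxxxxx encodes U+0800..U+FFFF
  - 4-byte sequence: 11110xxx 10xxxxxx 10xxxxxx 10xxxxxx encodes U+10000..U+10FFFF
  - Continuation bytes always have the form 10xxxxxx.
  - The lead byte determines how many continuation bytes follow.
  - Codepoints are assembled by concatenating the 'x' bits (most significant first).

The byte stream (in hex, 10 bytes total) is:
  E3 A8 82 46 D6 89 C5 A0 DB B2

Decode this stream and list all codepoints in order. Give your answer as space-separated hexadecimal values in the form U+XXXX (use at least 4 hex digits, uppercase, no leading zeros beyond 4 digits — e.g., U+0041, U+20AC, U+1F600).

Byte[0]=E3: 3-byte lead, need 2 cont bytes. acc=0x3
Byte[1]=A8: continuation. acc=(acc<<6)|0x28=0xE8
Byte[2]=82: continuation. acc=(acc<<6)|0x02=0x3A02
Completed: cp=U+3A02 (starts at byte 0)
Byte[3]=46: 1-byte ASCII. cp=U+0046
Byte[4]=D6: 2-byte lead, need 1 cont bytes. acc=0x16
Byte[5]=89: continuation. acc=(acc<<6)|0x09=0x589
Completed: cp=U+0589 (starts at byte 4)
Byte[6]=C5: 2-byte lead, need 1 cont bytes. acc=0x5
Byte[7]=A0: continuation. acc=(acc<<6)|0x20=0x160
Completed: cp=U+0160 (starts at byte 6)
Byte[8]=DB: 2-byte lead, need 1 cont bytes. acc=0x1B
Byte[9]=B2: continuation. acc=(acc<<6)|0x32=0x6F2
Completed: cp=U+06F2 (starts at byte 8)

Answer: U+3A02 U+0046 U+0589 U+0160 U+06F2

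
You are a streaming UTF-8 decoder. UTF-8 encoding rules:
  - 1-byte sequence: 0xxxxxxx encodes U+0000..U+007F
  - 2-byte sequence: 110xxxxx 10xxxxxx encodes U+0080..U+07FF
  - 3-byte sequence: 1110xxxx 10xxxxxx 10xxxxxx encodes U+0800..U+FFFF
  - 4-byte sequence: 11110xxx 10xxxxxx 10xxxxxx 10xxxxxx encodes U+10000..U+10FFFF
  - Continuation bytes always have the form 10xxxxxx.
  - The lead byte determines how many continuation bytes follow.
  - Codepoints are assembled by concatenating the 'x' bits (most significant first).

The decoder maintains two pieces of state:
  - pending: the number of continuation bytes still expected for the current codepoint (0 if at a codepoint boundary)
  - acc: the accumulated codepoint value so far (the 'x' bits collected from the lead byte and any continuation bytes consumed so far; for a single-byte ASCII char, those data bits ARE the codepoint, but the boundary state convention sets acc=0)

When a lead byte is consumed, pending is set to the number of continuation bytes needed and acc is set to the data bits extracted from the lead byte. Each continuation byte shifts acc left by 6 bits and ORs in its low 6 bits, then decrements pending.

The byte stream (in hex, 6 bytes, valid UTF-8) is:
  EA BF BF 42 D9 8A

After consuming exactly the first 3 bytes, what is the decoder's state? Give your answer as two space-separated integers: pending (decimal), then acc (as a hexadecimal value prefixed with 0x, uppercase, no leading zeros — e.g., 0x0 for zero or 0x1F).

Byte[0]=EA: 3-byte lead. pending=2, acc=0xA
Byte[1]=BF: continuation. acc=(acc<<6)|0x3F=0x2BF, pending=1
Byte[2]=BF: continuation. acc=(acc<<6)|0x3F=0xAFFF, pending=0

Answer: 0 0xAFFF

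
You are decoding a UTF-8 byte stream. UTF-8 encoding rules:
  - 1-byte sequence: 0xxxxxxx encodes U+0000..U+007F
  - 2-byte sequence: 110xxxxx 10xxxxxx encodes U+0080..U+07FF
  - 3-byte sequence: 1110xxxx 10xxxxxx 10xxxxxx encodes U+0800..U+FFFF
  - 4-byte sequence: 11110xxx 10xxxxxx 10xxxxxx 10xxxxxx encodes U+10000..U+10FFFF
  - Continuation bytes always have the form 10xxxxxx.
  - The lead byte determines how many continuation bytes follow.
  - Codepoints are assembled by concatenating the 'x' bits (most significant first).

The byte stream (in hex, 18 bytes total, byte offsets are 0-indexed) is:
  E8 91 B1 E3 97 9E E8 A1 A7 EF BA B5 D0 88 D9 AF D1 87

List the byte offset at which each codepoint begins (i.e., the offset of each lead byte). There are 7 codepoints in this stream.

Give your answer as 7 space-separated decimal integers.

Byte[0]=E8: 3-byte lead, need 2 cont bytes. acc=0x8
Byte[1]=91: continuation. acc=(acc<<6)|0x11=0x211
Byte[2]=B1: continuation. acc=(acc<<6)|0x31=0x8471
Completed: cp=U+8471 (starts at byte 0)
Byte[3]=E3: 3-byte lead, need 2 cont bytes. acc=0x3
Byte[4]=97: continuation. acc=(acc<<6)|0x17=0xD7
Byte[5]=9E: continuation. acc=(acc<<6)|0x1E=0x35DE
Completed: cp=U+35DE (starts at byte 3)
Byte[6]=E8: 3-byte lead, need 2 cont bytes. acc=0x8
Byte[7]=A1: continuation. acc=(acc<<6)|0x21=0x221
Byte[8]=A7: continuation. acc=(acc<<6)|0x27=0x8867
Completed: cp=U+8867 (starts at byte 6)
Byte[9]=EF: 3-byte lead, need 2 cont bytes. acc=0xF
Byte[10]=BA: continuation. acc=(acc<<6)|0x3A=0x3FA
Byte[11]=B5: continuation. acc=(acc<<6)|0x35=0xFEB5
Completed: cp=U+FEB5 (starts at byte 9)
Byte[12]=D0: 2-byte lead, need 1 cont bytes. acc=0x10
Byte[13]=88: continuation. acc=(acc<<6)|0x08=0x408
Completed: cp=U+0408 (starts at byte 12)
Byte[14]=D9: 2-byte lead, need 1 cont bytes. acc=0x19
Byte[15]=AF: continuation. acc=(acc<<6)|0x2F=0x66F
Completed: cp=U+066F (starts at byte 14)
Byte[16]=D1: 2-byte lead, need 1 cont bytes. acc=0x11
Byte[17]=87: continuation. acc=(acc<<6)|0x07=0x447
Completed: cp=U+0447 (starts at byte 16)

Answer: 0 3 6 9 12 14 16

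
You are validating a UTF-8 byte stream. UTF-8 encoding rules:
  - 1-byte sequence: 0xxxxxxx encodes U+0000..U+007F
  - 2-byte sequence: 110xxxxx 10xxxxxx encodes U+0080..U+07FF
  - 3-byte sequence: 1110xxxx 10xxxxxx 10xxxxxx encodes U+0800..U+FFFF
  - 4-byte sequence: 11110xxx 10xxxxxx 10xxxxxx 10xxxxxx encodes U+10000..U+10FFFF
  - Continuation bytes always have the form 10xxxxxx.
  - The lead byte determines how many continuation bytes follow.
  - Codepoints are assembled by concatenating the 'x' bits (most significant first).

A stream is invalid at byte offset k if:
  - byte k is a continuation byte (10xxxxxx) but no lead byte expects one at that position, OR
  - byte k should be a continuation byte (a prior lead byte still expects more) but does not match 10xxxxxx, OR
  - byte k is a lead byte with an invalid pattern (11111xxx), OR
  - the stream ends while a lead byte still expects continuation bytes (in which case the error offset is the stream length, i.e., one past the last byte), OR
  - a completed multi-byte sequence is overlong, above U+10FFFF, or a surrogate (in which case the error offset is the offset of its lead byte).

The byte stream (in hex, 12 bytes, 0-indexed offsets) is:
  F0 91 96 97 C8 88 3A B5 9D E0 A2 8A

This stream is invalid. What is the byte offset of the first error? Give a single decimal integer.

Byte[0]=F0: 4-byte lead, need 3 cont bytes. acc=0x0
Byte[1]=91: continuation. acc=(acc<<6)|0x11=0x11
Byte[2]=96: continuation. acc=(acc<<6)|0x16=0x456
Byte[3]=97: continuation. acc=(acc<<6)|0x17=0x11597
Completed: cp=U+11597 (starts at byte 0)
Byte[4]=C8: 2-byte lead, need 1 cont bytes. acc=0x8
Byte[5]=88: continuation. acc=(acc<<6)|0x08=0x208
Completed: cp=U+0208 (starts at byte 4)
Byte[6]=3A: 1-byte ASCII. cp=U+003A
Byte[7]=B5: INVALID lead byte (not 0xxx/110x/1110/11110)

Answer: 7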